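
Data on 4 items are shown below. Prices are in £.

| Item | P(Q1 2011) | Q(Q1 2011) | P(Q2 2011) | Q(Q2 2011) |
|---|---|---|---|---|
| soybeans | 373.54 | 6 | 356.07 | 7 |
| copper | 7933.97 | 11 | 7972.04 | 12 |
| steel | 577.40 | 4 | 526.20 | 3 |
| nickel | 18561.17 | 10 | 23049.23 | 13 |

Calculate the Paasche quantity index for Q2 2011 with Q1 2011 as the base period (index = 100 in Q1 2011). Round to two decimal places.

Paasche quantity index uses current-period prices as weights.
ΣP(Q2 2011)·Q(Q2 2011) = 356.07×7 + 7972.04×12 + 526.20×3 + 23049.23×13 = 2492.49 + 95664.48 + 1578.6 + 299639.99 = 399375.56
ΣP(Q2 2011)·Q(Q1 2011) = 356.07×6 + 7972.04×11 + 526.20×4 + 23049.23×10 = 2136.42 + 87692.44 + 2104.8 + 230492.3 = 322425.96
Index = 399375.56 / 322425.96 × 100 = 123.8658

123.87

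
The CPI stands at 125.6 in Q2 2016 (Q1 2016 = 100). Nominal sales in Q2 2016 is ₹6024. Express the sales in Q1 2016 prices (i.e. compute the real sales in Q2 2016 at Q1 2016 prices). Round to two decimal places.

4796.18

Real = Nominal ÷ (Index/100) = 6024 ÷ (125.6/100)
     = 6024 ÷ 1.256 = 4796.1783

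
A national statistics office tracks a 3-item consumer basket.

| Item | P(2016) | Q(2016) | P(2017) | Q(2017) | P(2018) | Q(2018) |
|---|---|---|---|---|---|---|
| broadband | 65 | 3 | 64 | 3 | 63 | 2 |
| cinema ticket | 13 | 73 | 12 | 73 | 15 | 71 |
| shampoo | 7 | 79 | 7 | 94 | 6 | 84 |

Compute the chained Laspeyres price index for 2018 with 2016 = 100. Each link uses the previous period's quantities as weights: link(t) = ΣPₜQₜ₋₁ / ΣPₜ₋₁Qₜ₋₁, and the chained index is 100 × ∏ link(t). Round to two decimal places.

Link 2016→2017:
ΣP(2017)Q(2016) = 64×3 + 12×73 + 7×79 = 192 + 876 + 553 = 1621
ΣP(2016)Q(2016) = 65×3 + 13×73 + 7×79 = 195 + 949 + 553 = 1697
link = 1621/1697 = 0.955215
Link 2017→2018:
ΣP(2018)Q(2017) = 63×3 + 15×73 + 6×94 = 189 + 1095 + 564 = 1848
ΣP(2017)Q(2017) = 64×3 + 12×73 + 7×94 = 192 + 876 + 658 = 1726
link = 1848/1726 = 1.070684
Chained index = 100 × 0.955215 × 1.070684 = 102.2733

102.27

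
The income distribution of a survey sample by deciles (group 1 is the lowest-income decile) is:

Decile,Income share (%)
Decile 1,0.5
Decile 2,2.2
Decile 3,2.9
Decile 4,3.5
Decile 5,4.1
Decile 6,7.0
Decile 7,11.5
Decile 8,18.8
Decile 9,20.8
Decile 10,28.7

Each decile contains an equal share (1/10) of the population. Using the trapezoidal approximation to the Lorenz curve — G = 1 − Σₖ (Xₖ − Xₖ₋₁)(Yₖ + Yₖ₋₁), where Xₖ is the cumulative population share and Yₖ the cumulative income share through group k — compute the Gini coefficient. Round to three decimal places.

0.490

Cumulative income shares Yₖ: 0.0050, 0.0270, 0.0560, 0.0910, 0.1320, 0.2020, 0.3170, 0.5050, 0.7130, 1.0000
Σ (Xₖ−Xₖ₋₁)(Yₖ+Yₖ₋₁) = (1/10)(0.0050+0.0000) + (1/10)(0.0270+0.0050) + (1/10)(0.0560+0.0270) + (1/10)(0.0910+0.0560) + (1/10)(0.1320+0.0910) + (1/10)(0.2020+0.1320) + (1/10)(0.3170+0.2020) + (1/10)(0.5050+0.3170) + (1/10)(0.7130+0.5050) + (1/10)(1.0000+0.7130)
  = 0.0005 + 0.0032 + 0.0083 + 0.0147 + 0.0223 + 0.0334 + 0.0519 + 0.0822 + 0.1218 + 0.1713 = 0.5096
G = 1 − 0.5096 = 0.4904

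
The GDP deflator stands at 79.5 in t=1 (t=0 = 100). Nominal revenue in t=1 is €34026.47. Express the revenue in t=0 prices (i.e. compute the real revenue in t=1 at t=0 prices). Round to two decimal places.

Real = Nominal ÷ (Index/100) = 34026.47 ÷ (79.5/100)
     = 34026.47 ÷ 0.795 = 42800.5912

42800.59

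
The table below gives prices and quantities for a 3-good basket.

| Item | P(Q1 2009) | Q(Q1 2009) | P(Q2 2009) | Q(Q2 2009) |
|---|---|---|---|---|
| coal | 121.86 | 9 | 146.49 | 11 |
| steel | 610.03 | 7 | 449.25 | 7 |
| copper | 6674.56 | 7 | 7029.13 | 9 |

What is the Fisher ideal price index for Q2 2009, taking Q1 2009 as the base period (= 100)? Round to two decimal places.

Laspeyres component (base-period weights):
ΣP(Q2 2009)Q(Q1 2009) = 146.49×9 + 449.25×7 + 7029.13×7 = 1318.41 + 3144.75 + 49203.91 = 53667.07
ΣP(Q1 2009)Q(Q1 2009) = 121.86×9 + 610.03×7 + 6674.56×7 = 1096.74 + 4270.21 + 46721.92 = 52088.87
L = 53667.07 / 52088.87 × 100 = 103.0298
Paasche component (current-period weights):
ΣP(Q2 2009)Q(Q2 2009) = 146.49×11 + 449.25×7 + 7029.13×9 = 1611.39 + 3144.75 + 63262.17 = 68018.31
ΣP(Q1 2009)Q(Q2 2009) = 121.86×11 + 610.03×7 + 6674.56×9 = 1340.46 + 4270.21 + 60071.04 = 65681.71
P = 68018.31 / 65681.71 × 100 = 103.5575
Fisher = √(L × P) = √(103.0298 × 103.5575) = 103.2933

103.29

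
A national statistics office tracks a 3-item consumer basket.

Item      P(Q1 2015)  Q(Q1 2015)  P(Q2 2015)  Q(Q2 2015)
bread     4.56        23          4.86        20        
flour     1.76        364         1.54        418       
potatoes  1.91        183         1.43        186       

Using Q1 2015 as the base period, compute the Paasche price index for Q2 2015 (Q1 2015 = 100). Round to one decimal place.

85.2

Paasche price index uses current-period quantities as weights.
ΣP(Q2 2015)·Q(Q2 2015) = 4.86×20 + 1.54×418 + 1.43×186 = 97.2 + 643.72 + 265.98 = 1006.9
ΣP(Q1 2015)·Q(Q2 2015) = 4.56×20 + 1.76×418 + 1.91×186 = 91.2 + 735.68 + 355.26 = 1182.14
Index = 1006.9 / 1182.14 × 100 = 85.1760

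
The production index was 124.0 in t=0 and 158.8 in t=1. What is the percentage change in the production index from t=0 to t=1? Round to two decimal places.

Change = (158.8 − 124.0) / 124.0 × 100
       = 34.8 / 124.0 × 100 = 28.0645%

28.06%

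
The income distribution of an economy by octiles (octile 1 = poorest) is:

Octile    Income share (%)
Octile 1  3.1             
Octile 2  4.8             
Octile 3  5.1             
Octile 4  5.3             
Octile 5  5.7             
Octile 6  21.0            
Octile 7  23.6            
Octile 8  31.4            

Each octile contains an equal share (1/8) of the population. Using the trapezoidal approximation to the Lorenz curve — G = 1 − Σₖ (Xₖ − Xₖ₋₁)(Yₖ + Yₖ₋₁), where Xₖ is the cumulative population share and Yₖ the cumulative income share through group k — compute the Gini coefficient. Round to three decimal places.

Cumulative income shares Yₖ: 0.0310, 0.0790, 0.1300, 0.1830, 0.2400, 0.4500, 0.6860, 1.0000
Σ (Xₖ−Xₖ₋₁)(Yₖ+Yₖ₋₁) = (1/8)(0.0310+0.0000) + (1/8)(0.0790+0.0310) + (1/8)(0.1300+0.0790) + (1/8)(0.1830+0.1300) + (1/8)(0.2400+0.1830) + (1/8)(0.4500+0.2400) + (1/8)(0.6860+0.4500) + (1/8)(1.0000+0.6860)
  = 0.0039 + 0.0138 + 0.0261 + 0.0391 + 0.0529 + 0.0862 + 0.1420 + 0.2107 = 0.5747
G = 1 − 0.5747 = 0.4253

0.425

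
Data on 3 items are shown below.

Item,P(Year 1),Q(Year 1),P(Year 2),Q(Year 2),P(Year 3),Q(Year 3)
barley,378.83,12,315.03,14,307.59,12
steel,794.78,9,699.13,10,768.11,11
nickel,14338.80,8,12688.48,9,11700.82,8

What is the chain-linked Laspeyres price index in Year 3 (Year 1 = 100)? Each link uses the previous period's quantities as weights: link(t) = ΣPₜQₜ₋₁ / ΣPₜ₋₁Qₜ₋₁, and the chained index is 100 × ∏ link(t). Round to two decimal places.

82.43

Link Year 1→Year 2:
ΣP(Year 2)Q(Year 1) = 315.03×12 + 699.13×9 + 12688.48×8 = 3780.36 + 6292.17 + 101507.84 = 111580.37
ΣP(Year 1)Q(Year 1) = 378.83×12 + 794.78×9 + 14338.80×8 = 4545.96 + 7153.02 + 114710.4 = 126409.38
link = 111580.37/126409.38 = 0.882691
Link Year 2→Year 3:
ΣP(Year 3)Q(Year 2) = 307.59×14 + 768.11×10 + 11700.82×9 = 4306.26 + 7681.1 + 105307.38 = 117294.74
ΣP(Year 2)Q(Year 2) = 315.03×14 + 699.13×10 + 12688.48×9 = 4410.42 + 6991.3 + 114196.32 = 125598.04
link = 117294.74/125598.04 = 0.933890
Chained index = 100 × 0.882691 × 0.933890 = 82.4336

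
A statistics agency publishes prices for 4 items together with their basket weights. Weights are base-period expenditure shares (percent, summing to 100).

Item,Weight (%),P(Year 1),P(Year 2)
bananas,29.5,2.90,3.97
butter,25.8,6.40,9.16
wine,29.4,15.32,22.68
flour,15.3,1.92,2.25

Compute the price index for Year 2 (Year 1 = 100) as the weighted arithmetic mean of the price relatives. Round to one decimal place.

bananas: 29.5 × (3.97/2.90) = 29.5 × 1.368966 = 40.3845
butter: 25.8 × (9.16/6.40) = 25.8 × 1.431250 = 36.9262
wine: 29.4 × (22.68/15.32) = 29.4 × 1.480418 = 43.5243
flour: 15.3 × (2.25/1.92) = 15.3 × 1.171875 = 17.9297
Index = Σ wᵢ·(p₁ᵢ/p₀ᵢ) = 40.3845 + 36.9262 + 43.5243 + 17.9297 = 138.7647

138.8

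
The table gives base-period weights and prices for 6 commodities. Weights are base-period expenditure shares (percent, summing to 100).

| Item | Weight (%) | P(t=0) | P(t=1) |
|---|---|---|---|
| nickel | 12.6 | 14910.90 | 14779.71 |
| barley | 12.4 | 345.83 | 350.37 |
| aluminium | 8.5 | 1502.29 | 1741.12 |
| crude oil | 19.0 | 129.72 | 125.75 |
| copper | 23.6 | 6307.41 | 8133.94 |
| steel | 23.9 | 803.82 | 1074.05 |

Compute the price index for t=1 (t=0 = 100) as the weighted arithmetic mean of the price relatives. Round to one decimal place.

nickel: 12.6 × (14779.71/14910.90) = 12.6 × 0.991202 = 12.4891
barley: 12.4 × (350.37/345.83) = 12.4 × 1.013128 = 12.5628
aluminium: 8.5 × (1741.12/1502.29) = 8.5 × 1.158977 = 9.8513
crude oil: 19.0 × (125.75/129.72) = 19.0 × 0.969396 = 18.4185
copper: 23.6 × (8133.94/6307.41) = 23.6 × 1.289585 = 30.4342
steel: 23.9 × (1074.05/803.82) = 23.9 × 1.336182 = 31.9348
Index = Σ wᵢ·(p₁ᵢ/p₀ᵢ) = 12.4891 + 12.5628 + 9.8513 + 18.4185 + 30.4342 + 31.9348 = 115.6907

115.7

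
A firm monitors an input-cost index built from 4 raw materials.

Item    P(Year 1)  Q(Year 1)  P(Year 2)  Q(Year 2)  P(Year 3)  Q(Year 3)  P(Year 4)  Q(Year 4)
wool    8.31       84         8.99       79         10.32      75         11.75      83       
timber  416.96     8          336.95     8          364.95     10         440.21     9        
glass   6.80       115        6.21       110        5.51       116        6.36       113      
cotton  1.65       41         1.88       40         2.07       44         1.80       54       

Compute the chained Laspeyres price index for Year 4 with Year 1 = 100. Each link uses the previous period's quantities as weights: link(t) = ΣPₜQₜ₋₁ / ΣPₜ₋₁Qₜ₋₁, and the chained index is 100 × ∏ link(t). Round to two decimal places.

109.23

Link Year 1→Year 2:
ΣP(Year 2)Q(Year 1) = 8.99×84 + 336.95×8 + 6.21×115 + 1.88×41 = 755.16 + 2695.6 + 714.15 + 77.08 = 4241.99
ΣP(Year 1)Q(Year 1) = 8.31×84 + 416.96×8 + 6.80×115 + 1.65×41 = 698.04 + 3335.68 + 782 + 67.65 = 4883.37
link = 4241.99/4883.37 = 0.868660
Link Year 2→Year 3:
ΣP(Year 3)Q(Year 2) = 10.32×79 + 364.95×8 + 5.51×110 + 2.07×40 = 815.28 + 2919.6 + 606.1 + 82.8 = 4423.78
ΣP(Year 2)Q(Year 2) = 8.99×79 + 336.95×8 + 6.21×110 + 1.88×40 = 710.21 + 2695.6 + 683.1 + 75.2 = 4164.11
link = 4423.78/4164.11 = 1.062359
Link Year 3→Year 4:
ΣP(Year 4)Q(Year 3) = 11.75×75 + 440.21×10 + 6.36×116 + 1.80×44 = 881.25 + 4402.1 + 737.76 + 79.2 = 6100.31
ΣP(Year 3)Q(Year 3) = 10.32×75 + 364.95×10 + 5.51×116 + 2.07×44 = 774 + 3649.5 + 639.16 + 91.08 = 5153.74
link = 6100.31/5153.74 = 1.183667
Chained index = 100 × 0.868660 × 1.062359 × 1.183667 = 109.2322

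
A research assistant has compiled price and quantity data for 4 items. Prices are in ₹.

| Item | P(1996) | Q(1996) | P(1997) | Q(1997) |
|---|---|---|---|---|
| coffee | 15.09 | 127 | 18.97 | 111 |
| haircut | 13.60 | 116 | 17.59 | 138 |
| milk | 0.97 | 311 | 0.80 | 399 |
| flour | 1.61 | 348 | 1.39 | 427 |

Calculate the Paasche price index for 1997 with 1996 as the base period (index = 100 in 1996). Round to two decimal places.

Paasche price index uses current-period quantities as weights.
ΣP(1997)·Q(1997) = 18.97×111 + 17.59×138 + 0.80×399 + 1.39×427 = 2105.67 + 2427.42 + 319.2 + 593.53 = 5445.82
ΣP(1996)·Q(1997) = 15.09×111 + 13.60×138 + 0.97×399 + 1.61×427 = 1674.99 + 1876.8 + 387.03 + 687.47 = 4626.29
Index = 5445.82 / 4626.29 × 100 = 117.7146

117.71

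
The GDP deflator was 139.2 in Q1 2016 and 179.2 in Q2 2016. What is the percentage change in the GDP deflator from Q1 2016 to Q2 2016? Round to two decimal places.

Change = (179.2 − 139.2) / 139.2 × 100
       = 40.0 / 139.2 × 100 = 28.7356%

28.74%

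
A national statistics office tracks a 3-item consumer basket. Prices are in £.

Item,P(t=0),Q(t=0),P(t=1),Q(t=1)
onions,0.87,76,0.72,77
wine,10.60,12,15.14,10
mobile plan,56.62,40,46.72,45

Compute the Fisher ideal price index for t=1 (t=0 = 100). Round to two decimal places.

Laspeyres component (base-period weights):
ΣP(t=1)Q(t=0) = 0.72×76 + 15.14×12 + 46.72×40 = 54.72 + 181.68 + 1868.8 = 2105.2
ΣP(t=0)Q(t=0) = 0.87×76 + 10.60×12 + 56.62×40 = 66.12 + 127.2 + 2264.8 = 2458.12
L = 2105.2 / 2458.12 × 100 = 85.6427
Paasche component (current-period weights):
ΣP(t=1)Q(t=1) = 0.72×77 + 15.14×10 + 46.72×45 = 55.44 + 151.4 + 2102.4 = 2309.24
ΣP(t=0)Q(t=1) = 0.87×77 + 10.60×10 + 56.62×45 = 66.99 + 106 + 2547.9 = 2720.89
P = 2309.24 / 2720.89 × 100 = 84.8708
Fisher = √(L × P) = √(85.6427 × 84.8708) = 85.2558

85.26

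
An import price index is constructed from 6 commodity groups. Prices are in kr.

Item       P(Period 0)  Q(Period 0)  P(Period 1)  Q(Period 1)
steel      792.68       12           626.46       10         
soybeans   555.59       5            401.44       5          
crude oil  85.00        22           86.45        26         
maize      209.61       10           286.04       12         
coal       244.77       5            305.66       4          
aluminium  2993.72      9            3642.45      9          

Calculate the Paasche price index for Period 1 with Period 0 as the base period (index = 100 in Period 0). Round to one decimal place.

Paasche price index uses current-period quantities as weights.
ΣP(Period 1)·Q(Period 1) = 626.46×10 + 401.44×5 + 86.45×26 + 286.04×12 + 305.66×4 + 3642.45×9 = 6264.6 + 2007.2 + 2247.7 + 3432.48 + 1222.64 + 32782.05 = 47956.67
ΣP(Period 0)·Q(Period 1) = 792.68×10 + 555.59×5 + 85.00×26 + 209.61×12 + 244.77×4 + 2993.72×9 = 7926.8 + 2777.95 + 2210 + 2515.32 + 979.08 + 26943.48 = 43352.63
Index = 47956.67 / 43352.63 × 100 = 110.6200

110.6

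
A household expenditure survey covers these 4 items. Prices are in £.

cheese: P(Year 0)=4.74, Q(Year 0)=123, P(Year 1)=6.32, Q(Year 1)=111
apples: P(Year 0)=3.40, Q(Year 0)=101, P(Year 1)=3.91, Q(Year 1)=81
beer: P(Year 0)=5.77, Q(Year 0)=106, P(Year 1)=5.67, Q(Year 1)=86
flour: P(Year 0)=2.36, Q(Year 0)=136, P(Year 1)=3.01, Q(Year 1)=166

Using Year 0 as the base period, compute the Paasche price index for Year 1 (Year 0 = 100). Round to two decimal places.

118.70

Paasche price index uses current-period quantities as weights.
ΣP(Year 1)·Q(Year 1) = 6.32×111 + 3.91×81 + 5.67×86 + 3.01×166 = 701.52 + 316.71 + 487.62 + 499.66 = 2005.51
ΣP(Year 0)·Q(Year 1) = 4.74×111 + 3.40×81 + 5.77×86 + 2.36×166 = 526.14 + 275.4 + 496.22 + 391.76 = 1689.52
Index = 2005.51 / 1689.52 × 100 = 118.7029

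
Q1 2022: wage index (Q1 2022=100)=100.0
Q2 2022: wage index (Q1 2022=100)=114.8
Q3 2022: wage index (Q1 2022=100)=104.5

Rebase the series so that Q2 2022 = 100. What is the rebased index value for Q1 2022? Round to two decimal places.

Rebased(Q1 2022) = 100.0 / 114.8 × 100 = 87.1080

87.11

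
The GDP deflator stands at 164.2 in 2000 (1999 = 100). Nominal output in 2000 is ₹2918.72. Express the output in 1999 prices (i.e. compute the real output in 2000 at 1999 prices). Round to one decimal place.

Real = Nominal ÷ (Index/100) = 2918.72 ÷ (164.2/100)
     = 2918.72 ÷ 1.642 = 1777.5396

1777.5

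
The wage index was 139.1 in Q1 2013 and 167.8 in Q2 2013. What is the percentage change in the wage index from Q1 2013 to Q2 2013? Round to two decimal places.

20.63%

Change = (167.8 − 139.1) / 139.1 × 100
       = 28.7 / 139.1 × 100 = 20.6326%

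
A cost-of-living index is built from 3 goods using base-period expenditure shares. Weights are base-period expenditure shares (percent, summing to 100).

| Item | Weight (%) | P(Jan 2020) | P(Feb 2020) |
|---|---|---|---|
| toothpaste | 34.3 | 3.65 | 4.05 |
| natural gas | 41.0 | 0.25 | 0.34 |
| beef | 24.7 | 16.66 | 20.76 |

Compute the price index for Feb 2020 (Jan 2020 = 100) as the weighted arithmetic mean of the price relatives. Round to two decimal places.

toothpaste: 34.3 × (4.05/3.65) = 34.3 × 1.109589 = 38.0589
natural gas: 41.0 × (0.34/0.25) = 41.0 × 1.360000 = 55.7600
beef: 24.7 × (20.76/16.66) = 24.7 × 1.246098 = 30.7786
Index = Σ wᵢ·(p₁ᵢ/p₀ᵢ) = 38.0589 + 55.7600 + 30.7786 = 124.5975

124.60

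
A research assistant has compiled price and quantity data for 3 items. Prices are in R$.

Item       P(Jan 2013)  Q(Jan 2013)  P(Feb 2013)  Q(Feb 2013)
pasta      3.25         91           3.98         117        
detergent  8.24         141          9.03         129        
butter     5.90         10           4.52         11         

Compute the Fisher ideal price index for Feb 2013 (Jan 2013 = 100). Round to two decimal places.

111.11

Laspeyres component (base-period weights):
ΣP(Feb 2013)Q(Jan 2013) = 3.98×91 + 9.03×141 + 4.52×10 = 362.18 + 1273.23 + 45.2 = 1680.61
ΣP(Jan 2013)Q(Jan 2013) = 3.25×91 + 8.24×141 + 5.90×10 = 295.75 + 1161.84 + 59 = 1516.59
L = 1680.61 / 1516.59 × 100 = 110.8151
Paasche component (current-period weights):
ΣP(Feb 2013)Q(Feb 2013) = 3.98×117 + 9.03×129 + 4.52×11 = 465.66 + 1164.87 + 49.72 = 1680.25
ΣP(Jan 2013)Q(Feb 2013) = 3.25×117 + 8.24×129 + 5.90×11 = 380.25 + 1062.96 + 64.9 = 1508.11
P = 1680.25 / 1508.11 × 100 = 111.4143
Fisher = √(L × P) = √(110.8151 × 111.4143) = 111.1143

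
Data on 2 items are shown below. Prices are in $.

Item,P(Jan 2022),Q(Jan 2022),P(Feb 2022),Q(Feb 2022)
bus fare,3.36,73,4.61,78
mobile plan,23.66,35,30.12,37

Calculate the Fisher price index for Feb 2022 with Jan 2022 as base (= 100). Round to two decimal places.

129.57

Laspeyres component (base-period weights):
ΣP(Feb 2022)Q(Jan 2022) = 4.61×73 + 30.12×35 = 336.53 + 1054.2 = 1390.73
ΣP(Jan 2022)Q(Jan 2022) = 3.36×73 + 23.66×35 = 245.28 + 828.1 = 1073.38
L = 1390.73 / 1073.38 × 100 = 129.5655
Paasche component (current-period weights):
ΣP(Feb 2022)Q(Feb 2022) = 4.61×78 + 30.12×37 = 359.58 + 1114.44 = 1474.02
ΣP(Jan 2022)Q(Feb 2022) = 3.36×78 + 23.66×37 = 262.08 + 875.42 = 1137.5
P = 1474.02 / 1137.5 × 100 = 129.5842
Fisher = √(L × P) = √(129.5655 × 129.5842) = 129.5748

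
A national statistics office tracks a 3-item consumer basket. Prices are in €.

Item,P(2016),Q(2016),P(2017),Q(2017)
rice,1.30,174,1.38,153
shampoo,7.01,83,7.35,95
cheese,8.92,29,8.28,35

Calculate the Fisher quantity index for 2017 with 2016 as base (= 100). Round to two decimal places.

Laspeyres component (base-period weights):
ΣP(2016)Q(2017) = 1.30×153 + 7.01×95 + 8.92×35 = 198.9 + 665.95 + 312.2 = 1177.05
ΣP(2016)Q(2016) = 1.30×174 + 7.01×83 + 8.92×29 = 226.2 + 581.83 + 258.68 = 1066.71
L = 1177.05 / 1066.71 × 100 = 110.3440
Paasche component (current-period weights):
ΣP(2017)Q(2017) = 1.38×153 + 7.35×95 + 8.28×35 = 211.14 + 698.25 + 289.8 = 1199.19
ΣP(2017)Q(2016) = 1.38×174 + 7.35×83 + 8.28×29 = 240.12 + 610.05 + 240.12 = 1090.29
P = 1199.19 / 1090.29 × 100 = 109.9882
Fisher = √(L × P) = √(110.3440 × 109.9882) = 110.1659

110.17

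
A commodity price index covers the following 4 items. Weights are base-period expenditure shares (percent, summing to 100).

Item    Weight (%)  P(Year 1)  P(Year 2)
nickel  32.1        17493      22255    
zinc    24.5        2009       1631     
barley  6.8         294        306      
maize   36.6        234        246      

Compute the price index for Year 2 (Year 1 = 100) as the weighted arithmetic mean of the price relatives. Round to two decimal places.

106.28

nickel: 32.1 × (22255/17493) = 32.1 × 1.272223 = 40.8384
zinc: 24.5 × (1631/2009) = 24.5 × 0.811847 = 19.8902
barley: 6.8 × (306/294) = 6.8 × 1.040816 = 7.0776
maize: 36.6 × (246/234) = 36.6 × 1.051282 = 38.4769
Index = Σ wᵢ·(p₁ᵢ/p₀ᵢ) = 40.8384 + 19.8902 + 7.0776 + 38.4769 = 106.2831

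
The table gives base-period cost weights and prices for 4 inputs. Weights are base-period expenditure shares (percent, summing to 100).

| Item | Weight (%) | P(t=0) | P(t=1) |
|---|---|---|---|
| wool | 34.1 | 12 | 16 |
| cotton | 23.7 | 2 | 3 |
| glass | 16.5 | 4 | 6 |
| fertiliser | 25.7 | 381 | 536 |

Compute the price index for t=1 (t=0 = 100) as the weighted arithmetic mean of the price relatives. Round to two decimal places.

141.92

wool: 34.1 × (16/12) = 34.1 × 1.333333 = 45.4667
cotton: 23.7 × (3/2) = 23.7 × 1.500000 = 35.5500
glass: 16.5 × (6/4) = 16.5 × 1.500000 = 24.7500
fertiliser: 25.7 × (536/381) = 25.7 × 1.406824 = 36.1554
Index = Σ wᵢ·(p₁ᵢ/p₀ᵢ) = 45.4667 + 35.5500 + 24.7500 + 36.1554 = 141.9220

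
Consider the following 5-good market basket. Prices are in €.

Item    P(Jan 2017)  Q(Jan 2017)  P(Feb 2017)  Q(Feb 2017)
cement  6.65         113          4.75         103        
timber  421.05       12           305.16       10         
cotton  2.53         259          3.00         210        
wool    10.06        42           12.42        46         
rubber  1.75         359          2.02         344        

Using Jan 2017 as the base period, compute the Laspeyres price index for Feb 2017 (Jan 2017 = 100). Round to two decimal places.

82.86

Laspeyres price index uses base-period quantities as weights.
ΣP(Feb 2017)·Q(Jan 2017) = 4.75×113 + 305.16×12 + 3.00×259 + 12.42×42 + 2.02×359 = 536.75 + 3661.92 + 777 + 521.64 + 725.18 = 6222.49
ΣP(Jan 2017)·Q(Jan 2017) = 6.65×113 + 421.05×12 + 2.53×259 + 10.06×42 + 1.75×359 = 751.45 + 5052.6 + 655.27 + 422.52 + 628.25 = 7510.09
Index = 6222.49 / 7510.09 × 100 = 82.8551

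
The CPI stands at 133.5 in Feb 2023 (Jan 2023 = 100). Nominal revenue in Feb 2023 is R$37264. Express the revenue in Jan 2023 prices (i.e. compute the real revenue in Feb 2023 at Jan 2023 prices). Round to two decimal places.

27913.11

Real = Nominal ÷ (Index/100) = 37264 ÷ (133.5/100)
     = 37264 ÷ 1.335 = 27913.1086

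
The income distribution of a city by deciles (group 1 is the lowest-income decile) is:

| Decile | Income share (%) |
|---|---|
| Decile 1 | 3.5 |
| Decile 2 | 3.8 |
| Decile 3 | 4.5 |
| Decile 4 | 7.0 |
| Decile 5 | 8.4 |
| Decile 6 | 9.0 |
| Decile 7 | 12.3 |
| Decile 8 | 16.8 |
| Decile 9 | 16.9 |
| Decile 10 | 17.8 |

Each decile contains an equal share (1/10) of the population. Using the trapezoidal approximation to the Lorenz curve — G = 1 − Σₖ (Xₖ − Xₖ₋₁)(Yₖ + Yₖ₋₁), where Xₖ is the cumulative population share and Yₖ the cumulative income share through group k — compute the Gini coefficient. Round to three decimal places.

0.298

Cumulative income shares Yₖ: 0.0350, 0.0730, 0.1180, 0.1880, 0.2720, 0.3620, 0.4850, 0.6530, 0.8220, 1.0000
Σ (Xₖ−Xₖ₋₁)(Yₖ+Yₖ₋₁) = (1/10)(0.0350+0.0000) + (1/10)(0.0730+0.0350) + (1/10)(0.1180+0.0730) + (1/10)(0.1880+0.1180) + (1/10)(0.2720+0.1880) + (1/10)(0.3620+0.2720) + (1/10)(0.4850+0.3620) + (1/10)(0.6530+0.4850) + (1/10)(0.8220+0.6530) + (1/10)(1.0000+0.8220)
  = 0.0035 + 0.0108 + 0.0191 + 0.0306 + 0.0460 + 0.0634 + 0.0847 + 0.1138 + 0.1475 + 0.1822 = 0.7016
G = 1 − 0.7016 = 0.2984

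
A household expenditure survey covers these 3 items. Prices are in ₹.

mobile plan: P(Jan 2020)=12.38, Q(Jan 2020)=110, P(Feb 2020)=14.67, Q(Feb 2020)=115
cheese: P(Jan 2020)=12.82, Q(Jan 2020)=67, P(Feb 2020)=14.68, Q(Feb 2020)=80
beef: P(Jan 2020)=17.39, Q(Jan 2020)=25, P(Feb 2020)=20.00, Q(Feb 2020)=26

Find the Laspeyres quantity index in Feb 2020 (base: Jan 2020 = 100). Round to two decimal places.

109.26

Laspeyres quantity index uses base-period prices as weights.
ΣP(Jan 2020)·Q(Feb 2020) = 12.38×115 + 12.82×80 + 17.39×26 = 1423.7 + 1025.6 + 452.14 = 2901.44
ΣP(Jan 2020)·Q(Jan 2020) = 12.38×110 + 12.82×67 + 17.39×25 = 1361.8 + 858.94 + 434.75 = 2655.49
Index = 2901.44 / 2655.49 × 100 = 109.2619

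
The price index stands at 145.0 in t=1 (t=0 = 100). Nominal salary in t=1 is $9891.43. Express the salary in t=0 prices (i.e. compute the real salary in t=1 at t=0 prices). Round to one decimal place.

Real = Nominal ÷ (Index/100) = 9891.43 ÷ (145.0/100)
     = 9891.43 ÷ 1.450 = 6821.6759

6821.7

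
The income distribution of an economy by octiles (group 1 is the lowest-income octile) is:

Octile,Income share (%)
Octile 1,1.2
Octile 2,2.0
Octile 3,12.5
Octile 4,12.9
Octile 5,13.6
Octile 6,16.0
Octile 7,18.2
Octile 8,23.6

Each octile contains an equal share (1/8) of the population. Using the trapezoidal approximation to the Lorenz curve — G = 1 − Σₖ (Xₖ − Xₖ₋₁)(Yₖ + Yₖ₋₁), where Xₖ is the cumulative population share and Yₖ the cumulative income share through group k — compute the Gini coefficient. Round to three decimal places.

Cumulative income shares Yₖ: 0.0120, 0.0320, 0.1570, 0.2860, 0.4220, 0.5820, 0.7640, 1.0000
Σ (Xₖ−Xₖ₋₁)(Yₖ+Yₖ₋₁) = (1/8)(0.0120+0.0000) + (1/8)(0.0320+0.0120) + (1/8)(0.1570+0.0320) + (1/8)(0.2860+0.1570) + (1/8)(0.4220+0.2860) + (1/8)(0.5820+0.4220) + (1/8)(0.7640+0.5820) + (1/8)(1.0000+0.7640)
  = 0.0015 + 0.0055 + 0.0236 + 0.0554 + 0.0885 + 0.1255 + 0.1683 + 0.2205 = 0.6888
G = 1 − 0.6888 = 0.3112

0.311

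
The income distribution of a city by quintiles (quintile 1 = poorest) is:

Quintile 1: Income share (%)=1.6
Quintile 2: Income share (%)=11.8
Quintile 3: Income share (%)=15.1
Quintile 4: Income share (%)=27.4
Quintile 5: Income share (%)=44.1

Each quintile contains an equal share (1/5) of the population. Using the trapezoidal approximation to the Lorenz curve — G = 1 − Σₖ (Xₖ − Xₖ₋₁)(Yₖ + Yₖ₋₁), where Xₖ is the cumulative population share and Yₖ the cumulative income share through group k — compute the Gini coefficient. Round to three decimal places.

Cumulative income shares Yₖ: 0.0160, 0.1340, 0.2850, 0.5590, 1.0000
Σ (Xₖ−Xₖ₋₁)(Yₖ+Yₖ₋₁) = (1/5)(0.0160+0.0000) + (1/5)(0.1340+0.0160) + (1/5)(0.2850+0.1340) + (1/5)(0.5590+0.2850) + (1/5)(1.0000+0.5590)
  = 0.0032 + 0.0300 + 0.0838 + 0.1688 + 0.3118 = 0.5976
G = 1 − 0.5976 = 0.4024

0.402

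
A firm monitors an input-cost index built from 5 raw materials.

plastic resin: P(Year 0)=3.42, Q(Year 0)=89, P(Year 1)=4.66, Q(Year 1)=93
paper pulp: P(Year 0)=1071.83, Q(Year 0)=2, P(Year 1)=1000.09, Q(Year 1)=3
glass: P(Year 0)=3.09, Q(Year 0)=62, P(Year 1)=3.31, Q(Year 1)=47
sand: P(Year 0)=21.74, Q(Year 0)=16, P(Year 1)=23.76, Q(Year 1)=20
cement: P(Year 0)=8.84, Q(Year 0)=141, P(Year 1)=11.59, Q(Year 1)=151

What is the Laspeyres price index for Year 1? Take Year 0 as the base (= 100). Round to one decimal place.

109.5

Laspeyres price index uses base-period quantities as weights.
ΣP(Year 1)·Q(Year 0) = 4.66×89 + 1000.09×2 + 3.31×62 + 23.76×16 + 11.59×141 = 414.74 + 2000.18 + 205.22 + 380.16 + 1634.19 = 4634.49
ΣP(Year 0)·Q(Year 0) = 3.42×89 + 1071.83×2 + 3.09×62 + 21.74×16 + 8.84×141 = 304.38 + 2143.66 + 191.58 + 347.84 + 1246.44 = 4233.9
Index = 4634.49 / 4233.9 × 100 = 109.4615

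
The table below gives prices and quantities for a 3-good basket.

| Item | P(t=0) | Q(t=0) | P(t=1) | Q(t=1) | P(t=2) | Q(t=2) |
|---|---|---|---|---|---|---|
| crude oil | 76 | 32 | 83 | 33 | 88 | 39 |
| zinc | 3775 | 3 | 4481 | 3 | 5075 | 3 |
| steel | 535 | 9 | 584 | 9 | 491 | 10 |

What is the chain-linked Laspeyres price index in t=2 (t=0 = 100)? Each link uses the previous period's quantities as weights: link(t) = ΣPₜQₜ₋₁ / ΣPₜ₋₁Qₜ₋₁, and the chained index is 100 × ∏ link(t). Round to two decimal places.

120.94

Link t=0→t=1:
ΣP(t=1)Q(t=0) = 83×32 + 4481×3 + 584×9 = 2656 + 13443 + 5256 = 21355
ΣP(t=0)Q(t=0) = 76×32 + 3775×3 + 535×9 = 2432 + 11325 + 4815 = 18572
link = 21355/18572 = 1.149849
Link t=1→t=2:
ΣP(t=2)Q(t=1) = 88×33 + 5075×3 + 491×9 = 2904 + 15225 + 4419 = 22548
ΣP(t=1)Q(t=1) = 83×33 + 4481×3 + 584×9 = 2739 + 13443 + 5256 = 21438
link = 22548/21438 = 1.051777
Chained index = 100 × 1.149849 × 1.051777 = 120.9385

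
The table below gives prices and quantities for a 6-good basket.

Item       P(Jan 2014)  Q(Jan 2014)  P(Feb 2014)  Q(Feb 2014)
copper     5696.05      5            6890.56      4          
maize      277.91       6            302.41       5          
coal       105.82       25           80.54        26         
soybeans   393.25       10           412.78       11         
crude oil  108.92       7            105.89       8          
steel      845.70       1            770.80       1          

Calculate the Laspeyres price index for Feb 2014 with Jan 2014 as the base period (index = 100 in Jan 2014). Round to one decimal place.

Laspeyres price index uses base-period quantities as weights.
ΣP(Feb 2014)·Q(Jan 2014) = 6890.56×5 + 302.41×6 + 80.54×25 + 412.78×10 + 105.89×7 + 770.80×1 = 34452.8 + 1814.46 + 2013.5 + 4127.8 + 741.23 + 770.8 = 43920.59
ΣP(Jan 2014)·Q(Jan 2014) = 5696.05×5 + 277.91×6 + 105.82×25 + 393.25×10 + 108.92×7 + 845.70×1 = 28480.25 + 1667.46 + 2645.5 + 3932.5 + 762.44 + 845.7 = 38333.85
Index = 43920.59 / 38333.85 × 100 = 114.5739

114.6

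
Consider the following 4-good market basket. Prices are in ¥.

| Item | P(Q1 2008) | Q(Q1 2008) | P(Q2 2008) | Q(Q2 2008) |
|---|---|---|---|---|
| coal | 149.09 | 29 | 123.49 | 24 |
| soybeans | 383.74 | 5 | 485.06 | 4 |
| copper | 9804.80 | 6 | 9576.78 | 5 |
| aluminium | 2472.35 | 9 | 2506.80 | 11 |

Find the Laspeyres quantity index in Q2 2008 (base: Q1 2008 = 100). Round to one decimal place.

Laspeyres quantity index uses base-period prices as weights.
ΣP(Q1 2008)·Q(Q2 2008) = 149.09×24 + 383.74×4 + 9804.80×5 + 2472.35×11 = 3578.16 + 1534.96 + 49024 + 27195.85 = 81332.97
ΣP(Q1 2008)·Q(Q1 2008) = 149.09×29 + 383.74×5 + 9804.80×6 + 2472.35×9 = 4323.61 + 1918.7 + 58828.8 + 22251.15 = 87322.26
Index = 81332.97 / 87322.26 × 100 = 93.1412

93.1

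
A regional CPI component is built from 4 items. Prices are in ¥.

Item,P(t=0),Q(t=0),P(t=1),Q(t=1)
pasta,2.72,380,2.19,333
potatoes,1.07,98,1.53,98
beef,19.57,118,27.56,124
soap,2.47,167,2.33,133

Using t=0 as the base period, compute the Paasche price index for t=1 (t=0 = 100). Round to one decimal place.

Paasche price index uses current-period quantities as weights.
ΣP(t=1)·Q(t=1) = 2.19×333 + 1.53×98 + 27.56×124 + 2.33×133 = 729.27 + 149.94 + 3417.44 + 309.89 = 4606.54
ΣP(t=0)·Q(t=1) = 2.72×333 + 1.07×98 + 19.57×124 + 2.47×133 = 905.76 + 104.86 + 2426.68 + 328.51 = 3765.81
Index = 4606.54 / 3765.81 × 100 = 122.3253

122.3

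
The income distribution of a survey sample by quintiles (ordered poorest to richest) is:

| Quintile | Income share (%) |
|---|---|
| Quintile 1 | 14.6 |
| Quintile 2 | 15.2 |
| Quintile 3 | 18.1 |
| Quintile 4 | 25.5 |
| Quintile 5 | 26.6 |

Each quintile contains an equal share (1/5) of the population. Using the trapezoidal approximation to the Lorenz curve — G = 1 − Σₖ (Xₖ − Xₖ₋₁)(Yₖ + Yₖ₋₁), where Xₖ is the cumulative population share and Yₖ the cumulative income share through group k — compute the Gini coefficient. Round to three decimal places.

0.137

Cumulative income shares Yₖ: 0.1460, 0.2980, 0.4790, 0.7340, 1.0000
Σ (Xₖ−Xₖ₋₁)(Yₖ+Yₖ₋₁) = (1/5)(0.1460+0.0000) + (1/5)(0.2980+0.1460) + (1/5)(0.4790+0.2980) + (1/5)(0.7340+0.4790) + (1/5)(1.0000+0.7340)
  = 0.0292 + 0.0888 + 0.1554 + 0.2426 + 0.3468 = 0.8628
G = 1 − 0.8628 = 0.1372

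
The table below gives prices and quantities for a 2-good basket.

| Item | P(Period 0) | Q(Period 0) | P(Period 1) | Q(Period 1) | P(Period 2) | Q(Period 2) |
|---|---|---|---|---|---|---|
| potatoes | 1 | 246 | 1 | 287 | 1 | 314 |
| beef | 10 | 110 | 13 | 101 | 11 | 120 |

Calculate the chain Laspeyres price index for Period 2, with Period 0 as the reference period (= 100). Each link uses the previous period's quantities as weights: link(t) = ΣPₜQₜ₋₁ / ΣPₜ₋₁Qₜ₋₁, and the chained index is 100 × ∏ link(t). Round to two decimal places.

108.80

Link Period 0→Period 1:
ΣP(Period 1)Q(Period 0) = 1×246 + 13×110 = 246 + 1430 = 1676
ΣP(Period 0)Q(Period 0) = 1×246 + 10×110 = 246 + 1100 = 1346
link = 1676/1346 = 1.245171
Link Period 1→Period 2:
ΣP(Period 2)Q(Period 1) = 1×287 + 11×101 = 287 + 1111 = 1398
ΣP(Period 1)Q(Period 1) = 1×287 + 13×101 = 287 + 1313 = 1600
link = 1398/1600 = 0.873750
Chained index = 100 × 1.245171 × 0.873750 = 108.7968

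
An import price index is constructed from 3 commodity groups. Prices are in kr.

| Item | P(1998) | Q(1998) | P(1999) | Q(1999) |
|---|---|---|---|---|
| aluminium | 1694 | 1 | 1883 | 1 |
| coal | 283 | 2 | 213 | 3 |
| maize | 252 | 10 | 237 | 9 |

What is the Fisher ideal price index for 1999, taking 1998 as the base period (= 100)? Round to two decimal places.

Laspeyres component (base-period weights):
ΣP(1999)Q(1998) = 1883×1 + 213×2 + 237×10 = 1883 + 426 + 2370 = 4679
ΣP(1998)Q(1998) = 1694×1 + 283×2 + 252×10 = 1694 + 566 + 2520 = 4780
L = 4679 / 4780 × 100 = 97.8870
Paasche component (current-period weights):
ΣP(1999)Q(1999) = 1883×1 + 213×3 + 237×9 = 1883 + 639 + 2133 = 4655
ΣP(1998)Q(1999) = 1694×1 + 283×3 + 252×9 = 1694 + 849 + 2268 = 4811
P = 4655 / 4811 × 100 = 96.7574
Fisher = √(L × P) = √(97.8870 × 96.7574) = 97.3206

97.32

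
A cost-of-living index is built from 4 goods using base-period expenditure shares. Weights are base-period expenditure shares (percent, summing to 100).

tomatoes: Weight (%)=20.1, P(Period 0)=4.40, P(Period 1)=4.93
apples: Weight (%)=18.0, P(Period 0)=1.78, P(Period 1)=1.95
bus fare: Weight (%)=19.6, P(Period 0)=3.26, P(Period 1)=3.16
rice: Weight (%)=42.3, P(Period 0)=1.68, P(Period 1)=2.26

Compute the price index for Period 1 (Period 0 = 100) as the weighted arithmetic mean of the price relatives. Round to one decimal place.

118.1

tomatoes: 20.1 × (4.93/4.40) = 20.1 × 1.120455 = 22.5211
apples: 18.0 × (1.95/1.78) = 18.0 × 1.095506 = 19.7191
bus fare: 19.6 × (3.16/3.26) = 19.6 × 0.969325 = 18.9988
rice: 42.3 × (2.26/1.68) = 42.3 × 1.345238 = 56.9036
Index = Σ wᵢ·(p₁ᵢ/p₀ᵢ) = 22.5211 + 19.7191 + 18.9988 + 56.9036 = 118.1426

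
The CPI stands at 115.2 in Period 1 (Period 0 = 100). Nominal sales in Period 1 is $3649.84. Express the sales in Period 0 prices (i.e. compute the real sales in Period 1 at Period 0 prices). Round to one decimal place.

Real = Nominal ÷ (Index/100) = 3649.84 ÷ (115.2/100)
     = 3649.84 ÷ 1.152 = 3168.2639

3168.3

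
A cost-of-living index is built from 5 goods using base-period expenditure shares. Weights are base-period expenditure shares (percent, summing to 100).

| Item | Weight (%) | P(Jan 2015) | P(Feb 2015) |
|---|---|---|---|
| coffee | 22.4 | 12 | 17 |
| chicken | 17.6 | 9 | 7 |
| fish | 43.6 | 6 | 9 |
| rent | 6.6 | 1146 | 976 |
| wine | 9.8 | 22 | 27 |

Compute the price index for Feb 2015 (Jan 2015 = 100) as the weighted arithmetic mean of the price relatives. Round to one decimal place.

coffee: 22.4 × (17/12) = 22.4 × 1.416667 = 31.7333
chicken: 17.6 × (7/9) = 17.6 × 0.777778 = 13.6889
fish: 43.6 × (9/6) = 43.6 × 1.500000 = 65.4000
rent: 6.6 × (976/1146) = 6.6 × 0.851658 = 5.6209
wine: 9.8 × (27/22) = 9.8 × 1.227273 = 12.0273
Index = Σ wᵢ·(p₁ᵢ/p₀ᵢ) = 31.7333 + 13.6889 + 65.4000 + 5.6209 + 12.0273 = 128.4704

128.5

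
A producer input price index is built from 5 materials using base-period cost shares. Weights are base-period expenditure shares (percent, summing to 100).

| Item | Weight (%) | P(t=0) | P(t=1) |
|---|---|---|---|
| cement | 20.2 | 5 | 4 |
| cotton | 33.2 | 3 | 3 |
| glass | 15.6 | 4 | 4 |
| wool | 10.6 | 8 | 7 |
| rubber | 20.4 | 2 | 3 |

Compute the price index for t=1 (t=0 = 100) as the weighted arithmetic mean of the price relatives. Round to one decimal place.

cement: 20.2 × (4/5) = 20.2 × 0.800000 = 16.1600
cotton: 33.2 × (3/3) = 33.2 × 1.000000 = 33.2000
glass: 15.6 × (4/4) = 15.6 × 1.000000 = 15.6000
wool: 10.6 × (7/8) = 10.6 × 0.875000 = 9.2750
rubber: 20.4 × (3/2) = 20.4 × 1.500000 = 30.6000
Index = Σ wᵢ·(p₁ᵢ/p₀ᵢ) = 16.1600 + 33.2000 + 15.6000 + 9.2750 + 30.6000 = 104.8350

104.8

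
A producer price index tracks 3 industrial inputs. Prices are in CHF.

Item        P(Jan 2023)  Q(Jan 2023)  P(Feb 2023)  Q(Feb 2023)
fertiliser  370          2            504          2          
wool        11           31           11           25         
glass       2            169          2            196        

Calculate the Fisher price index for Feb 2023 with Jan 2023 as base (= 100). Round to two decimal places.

Laspeyres component (base-period weights):
ΣP(Feb 2023)Q(Jan 2023) = 504×2 + 11×31 + 2×169 = 1008 + 341 + 338 = 1687
ΣP(Jan 2023)Q(Jan 2023) = 370×2 + 11×31 + 2×169 = 740 + 341 + 338 = 1419
L = 1687 / 1419 × 100 = 118.8865
Paasche component (current-period weights):
ΣP(Feb 2023)Q(Feb 2023) = 504×2 + 11×25 + 2×196 = 1008 + 275 + 392 = 1675
ΣP(Jan 2023)Q(Feb 2023) = 370×2 + 11×25 + 2×196 = 740 + 275 + 392 = 1407
P = 1675 / 1407 × 100 = 119.0476
Fisher = √(L × P) = √(118.8865 × 119.0476) = 118.9671

118.97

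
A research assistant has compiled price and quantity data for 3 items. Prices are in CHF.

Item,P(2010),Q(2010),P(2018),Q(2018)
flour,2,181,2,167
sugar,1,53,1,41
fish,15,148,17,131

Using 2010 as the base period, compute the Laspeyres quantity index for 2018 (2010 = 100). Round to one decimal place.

Laspeyres quantity index uses base-period prices as weights.
ΣP(2010)·Q(2018) = 2×167 + 1×41 + 15×131 = 334 + 41 + 1965 = 2340
ΣP(2010)·Q(2010) = 2×181 + 1×53 + 15×148 = 362 + 53 + 2220 = 2635
Index = 2340 / 2635 × 100 = 88.8046

88.8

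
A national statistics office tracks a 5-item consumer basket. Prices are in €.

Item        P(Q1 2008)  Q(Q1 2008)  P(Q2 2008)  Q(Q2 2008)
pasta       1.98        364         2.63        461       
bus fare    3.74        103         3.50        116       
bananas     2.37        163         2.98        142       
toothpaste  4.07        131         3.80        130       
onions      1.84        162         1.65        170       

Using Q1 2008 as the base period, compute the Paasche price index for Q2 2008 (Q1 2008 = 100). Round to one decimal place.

Paasche price index uses current-period quantities as weights.
ΣP(Q2 2008)·Q(Q2 2008) = 2.63×461 + 3.50×116 + 2.98×142 + 3.80×130 + 1.65×170 = 1212.43 + 406 + 423.16 + 494 + 280.5 = 2816.09
ΣP(Q1 2008)·Q(Q2 2008) = 1.98×461 + 3.74×116 + 2.37×142 + 4.07×130 + 1.84×170 = 912.78 + 433.84 + 336.54 + 529.1 + 312.8 = 2525.06
Index = 2816.09 / 2525.06 × 100 = 111.5257

111.5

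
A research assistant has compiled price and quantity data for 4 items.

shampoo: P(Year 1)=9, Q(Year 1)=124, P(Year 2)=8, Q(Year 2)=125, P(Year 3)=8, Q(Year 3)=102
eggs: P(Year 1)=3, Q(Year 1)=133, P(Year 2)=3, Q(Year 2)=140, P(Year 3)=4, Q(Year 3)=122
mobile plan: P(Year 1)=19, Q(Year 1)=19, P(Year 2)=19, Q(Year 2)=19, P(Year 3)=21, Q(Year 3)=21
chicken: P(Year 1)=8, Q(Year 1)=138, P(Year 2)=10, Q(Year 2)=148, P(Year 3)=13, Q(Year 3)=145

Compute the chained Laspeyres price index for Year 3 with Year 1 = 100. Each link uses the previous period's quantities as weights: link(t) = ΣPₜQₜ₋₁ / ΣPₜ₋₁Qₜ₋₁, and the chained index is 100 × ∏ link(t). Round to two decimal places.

Link Year 1→Year 2:
ΣP(Year 2)Q(Year 1) = 8×124 + 3×133 + 19×19 + 10×138 = 992 + 399 + 361 + 1380 = 3132
ΣP(Year 1)Q(Year 1) = 9×124 + 3×133 + 19×19 + 8×138 = 1116 + 399 + 361 + 1104 = 2980
link = 3132/2980 = 1.051007
Link Year 2→Year 3:
ΣP(Year 3)Q(Year 2) = 8×125 + 4×140 + 21×19 + 13×148 = 1000 + 560 + 399 + 1924 = 3883
ΣP(Year 2)Q(Year 2) = 8×125 + 3×140 + 19×19 + 10×148 = 1000 + 420 + 361 + 1480 = 3261
link = 3883/3261 = 1.190739
Chained index = 100 × 1.051007 × 1.190739 = 125.1475

125.15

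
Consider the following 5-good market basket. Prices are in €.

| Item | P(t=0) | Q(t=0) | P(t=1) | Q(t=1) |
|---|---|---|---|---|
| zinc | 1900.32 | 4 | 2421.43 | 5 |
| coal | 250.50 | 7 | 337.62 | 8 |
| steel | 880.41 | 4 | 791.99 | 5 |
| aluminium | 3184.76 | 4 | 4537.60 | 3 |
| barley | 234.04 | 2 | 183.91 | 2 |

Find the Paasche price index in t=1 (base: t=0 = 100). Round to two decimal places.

126.30

Paasche price index uses current-period quantities as weights.
ΣP(t=1)·Q(t=1) = 2421.43×5 + 337.62×8 + 791.99×5 + 4537.60×3 + 183.91×2 = 12107.15 + 2700.96 + 3959.95 + 13612.8 + 367.82 = 32748.68
ΣP(t=0)·Q(t=1) = 1900.32×5 + 250.50×8 + 880.41×5 + 3184.76×3 + 234.04×2 = 9501.6 + 2004 + 4402.05 + 9554.28 + 468.08 = 25930.01
Index = 32748.68 / 25930.01 × 100 = 126.2964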